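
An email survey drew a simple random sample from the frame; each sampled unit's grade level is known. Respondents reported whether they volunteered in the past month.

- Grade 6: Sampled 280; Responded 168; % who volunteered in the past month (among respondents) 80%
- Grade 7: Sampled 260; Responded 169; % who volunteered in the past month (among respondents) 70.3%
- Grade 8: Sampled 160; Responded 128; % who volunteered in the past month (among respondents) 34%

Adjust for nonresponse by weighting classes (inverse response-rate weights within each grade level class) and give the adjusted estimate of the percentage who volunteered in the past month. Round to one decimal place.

65.9%

Class response rates: Grade 6 168/280 = 60%, Grade 7 169/260 = 65%, Grade 8 128/160 = 80%.
With weight = n_sampled/n_responded per class, the weighted class total is n_sampled:
  Grade 6: 280 × 80 = 22,400
  Grade 7: 260 × 70.3 = 18,278
  Grade 8: 160 × 34 = 5440
Adjusted estimate = 46,118 / 700 = 65.8829 → 65.9%.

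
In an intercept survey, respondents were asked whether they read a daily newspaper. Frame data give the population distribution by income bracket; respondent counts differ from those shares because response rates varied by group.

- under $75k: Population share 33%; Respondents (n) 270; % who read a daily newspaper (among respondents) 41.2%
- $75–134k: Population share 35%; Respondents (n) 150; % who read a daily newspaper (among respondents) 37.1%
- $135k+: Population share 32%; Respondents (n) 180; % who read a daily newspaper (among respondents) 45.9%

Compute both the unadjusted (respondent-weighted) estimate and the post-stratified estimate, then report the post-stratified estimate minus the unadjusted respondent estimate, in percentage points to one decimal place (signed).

-0.3 percentage points

Naive respondent-only estimate (weights = respondent counts):
  (270/600)×41.2 + (150/600)×37.1 + (180/600)×45.9 = 41.585%
Post-stratified estimate weights by population shares:
  0.33×41.2 + 0.35×37.1 + 0.32×45.9 = 41.269%
Difference = 41.269 − 41.585 = -0.316 pp.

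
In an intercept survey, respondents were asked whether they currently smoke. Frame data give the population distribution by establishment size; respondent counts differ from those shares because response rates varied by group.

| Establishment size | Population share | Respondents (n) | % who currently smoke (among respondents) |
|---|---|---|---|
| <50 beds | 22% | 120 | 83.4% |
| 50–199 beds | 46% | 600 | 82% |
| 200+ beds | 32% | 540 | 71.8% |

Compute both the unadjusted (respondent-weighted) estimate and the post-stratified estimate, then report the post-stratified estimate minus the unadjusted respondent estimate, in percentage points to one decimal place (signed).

Unadjusted (pooled respondent) estimate weights by respondent counts:
  (120/1260)×83.4 + (600/1260)×82 + (540/1260)×71.8 = 77.7619%
Reweighting by population establishment size shares:
  0.22×83.4 + 0.46×82 + 0.32×71.8 = 79.044%
Difference = 79.044 − 77.7619 = 1.2821 pp.

+1.3 percentage points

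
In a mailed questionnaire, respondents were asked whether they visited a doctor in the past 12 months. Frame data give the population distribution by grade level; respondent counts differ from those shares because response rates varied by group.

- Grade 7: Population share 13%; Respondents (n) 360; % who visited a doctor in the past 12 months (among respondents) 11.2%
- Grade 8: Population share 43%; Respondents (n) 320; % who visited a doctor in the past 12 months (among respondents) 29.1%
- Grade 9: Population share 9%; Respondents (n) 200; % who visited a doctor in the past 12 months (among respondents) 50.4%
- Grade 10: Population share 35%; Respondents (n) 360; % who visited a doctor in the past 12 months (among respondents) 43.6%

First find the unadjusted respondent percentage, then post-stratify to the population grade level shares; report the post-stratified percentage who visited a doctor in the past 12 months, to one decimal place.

33.8%

Naive respondent-only estimate (weights = respondent counts):
  (360/1240)×11.2 + (320/1240)×29.1 + (200/1240)×50.4 + (360/1240)×43.6 = 31.5484%
Reweighting by population grade level shares:
  0.13×11.2 + 0.43×29.1 + 0.09×50.4 + 0.35×43.6 = 33.765%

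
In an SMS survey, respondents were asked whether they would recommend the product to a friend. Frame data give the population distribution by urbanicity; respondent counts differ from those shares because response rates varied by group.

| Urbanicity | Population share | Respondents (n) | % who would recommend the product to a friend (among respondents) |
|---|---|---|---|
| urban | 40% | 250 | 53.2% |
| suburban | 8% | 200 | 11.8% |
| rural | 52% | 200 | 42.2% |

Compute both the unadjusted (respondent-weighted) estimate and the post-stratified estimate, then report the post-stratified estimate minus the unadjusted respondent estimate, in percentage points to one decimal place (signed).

Naive respondent-only estimate (weights = respondent counts):
  (250/650)×53.2 + (200/650)×11.8 + (200/650)×42.2 = 37.0769%
Reweighting by population urbanicity shares:
  0.4×53.2 + 0.08×11.8 + 0.52×42.2 = 44.168%
Difference = 44.168 − 37.0769 = 7.0911 pp.

+7.1 percentage points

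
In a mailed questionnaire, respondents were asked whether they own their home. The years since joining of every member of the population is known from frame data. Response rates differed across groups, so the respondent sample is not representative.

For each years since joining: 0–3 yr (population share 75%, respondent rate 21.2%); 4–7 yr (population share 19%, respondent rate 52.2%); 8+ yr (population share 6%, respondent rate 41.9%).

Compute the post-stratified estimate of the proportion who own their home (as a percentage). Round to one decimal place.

28.3%

Reweight to the known years since joining distribution:
  0–3 yr: 0.75 × 21.2 = 15.9
  4–7 yr: 0.19 × 52.2 = 9.918
  8+ yr: 0.06 × 41.9 = 2.514
Post-stratified estimate = 28.332 → 28.3%.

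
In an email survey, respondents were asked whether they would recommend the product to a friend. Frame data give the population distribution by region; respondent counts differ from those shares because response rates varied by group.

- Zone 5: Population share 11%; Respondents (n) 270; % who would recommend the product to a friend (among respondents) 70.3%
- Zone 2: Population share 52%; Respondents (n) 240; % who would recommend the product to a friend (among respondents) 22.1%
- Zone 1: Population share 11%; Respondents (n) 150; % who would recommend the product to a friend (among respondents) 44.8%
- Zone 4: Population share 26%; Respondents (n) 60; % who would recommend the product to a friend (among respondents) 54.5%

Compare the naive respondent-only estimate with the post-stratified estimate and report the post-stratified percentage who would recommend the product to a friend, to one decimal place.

Naive respondent-only estimate (weights = respondent counts):
  (270/720)×70.3 + (240/720)×22.1 + (150/720)×44.8 + (60/720)×54.5 = 47.6042%
Reweighting by population region shares:
  0.11×70.3 + 0.52×22.1 + 0.11×44.8 + 0.26×54.5 = 38.323%

38.3%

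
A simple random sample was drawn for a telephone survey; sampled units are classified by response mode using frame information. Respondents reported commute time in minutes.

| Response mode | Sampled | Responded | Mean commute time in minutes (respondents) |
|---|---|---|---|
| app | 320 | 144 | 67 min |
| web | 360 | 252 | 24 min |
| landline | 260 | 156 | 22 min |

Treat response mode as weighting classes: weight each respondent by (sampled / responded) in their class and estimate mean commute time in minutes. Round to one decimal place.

38.1

Response rates by class: app 144/320 = 45%, web 252/360 = 70%, landline 156/260 = 60%.
Inverse-response-rate weighting restores each class to its sampled count, so class totals weight by n_sampled:
  app: 320 × 67 = 21,440
  web: 360 × 24 = 8640
  landline: 260 × 22 = 5720
Adjusted estimate = 35,800 / 940 = 38.0851 → 38.1.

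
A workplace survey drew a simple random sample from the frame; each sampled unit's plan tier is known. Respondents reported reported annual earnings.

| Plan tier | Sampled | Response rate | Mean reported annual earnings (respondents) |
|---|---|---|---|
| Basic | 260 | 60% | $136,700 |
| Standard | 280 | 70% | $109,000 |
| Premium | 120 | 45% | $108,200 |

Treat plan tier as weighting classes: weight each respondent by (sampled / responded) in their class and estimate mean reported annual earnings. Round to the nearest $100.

$119,800

Inverse-response-rate weighting restores each class to its sampled count, so class totals weight by n_sampled:
  Basic: 260 × 136,700 = 35,542,000
  Standard: 280 × 109,000 = 30,520,000
  Premium: 120 × 108,200 = 12,984,000
Adjusted estimate = 79,046,000 / 660 = 119767 → $119,800.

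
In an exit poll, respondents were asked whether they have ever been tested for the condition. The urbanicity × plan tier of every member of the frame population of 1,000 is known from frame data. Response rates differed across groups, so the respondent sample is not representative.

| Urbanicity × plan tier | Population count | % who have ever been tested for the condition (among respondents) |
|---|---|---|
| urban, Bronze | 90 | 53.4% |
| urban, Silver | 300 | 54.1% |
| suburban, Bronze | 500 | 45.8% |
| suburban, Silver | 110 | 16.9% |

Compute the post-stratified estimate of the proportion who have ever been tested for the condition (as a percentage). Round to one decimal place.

45.8%

Weight each group's respondent value by its population share:
  urban, Bronze: (90/1,000) × 53.4 = 4.806
  urban, Silver: (300/1,000) × 54.1 = 16.23
  suburban, Bronze: (500/1,000) × 45.8 = 22.9
  suburban, Silver: (110/1,000) × 16.9 = 1.859
Post-stratified estimate = 45.795 → 45.8%.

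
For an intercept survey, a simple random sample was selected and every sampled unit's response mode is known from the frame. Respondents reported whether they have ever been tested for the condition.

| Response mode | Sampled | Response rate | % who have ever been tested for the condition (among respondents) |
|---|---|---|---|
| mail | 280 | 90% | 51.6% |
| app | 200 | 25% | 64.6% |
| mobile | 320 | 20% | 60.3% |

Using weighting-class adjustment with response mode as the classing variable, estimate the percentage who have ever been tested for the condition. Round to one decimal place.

Inverse-response-rate weighting restores each class to its sampled count, so class totals weight by n_sampled:
  mail: 280 × 51.6 = 14,448
  app: 200 × 64.6 = 12920
  mobile: 320 × 60.3 = 19,296
Adjusted estimate = 46,664 / 800 = 58.33 → 58.3%.

58.3%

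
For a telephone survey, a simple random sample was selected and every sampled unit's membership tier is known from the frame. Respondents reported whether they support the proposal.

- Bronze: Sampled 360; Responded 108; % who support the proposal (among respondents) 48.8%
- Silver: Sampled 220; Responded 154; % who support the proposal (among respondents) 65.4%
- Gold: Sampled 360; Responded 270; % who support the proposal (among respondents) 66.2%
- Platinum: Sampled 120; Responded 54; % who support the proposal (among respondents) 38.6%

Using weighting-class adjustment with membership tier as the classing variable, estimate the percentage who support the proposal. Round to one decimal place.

57.0%

Class response rates: Bronze 108/360 = 30%, Silver 154/220 = 70%, Gold 270/360 = 75%, Platinum 54/120 = 45%.
Weighting each respondent by the inverse class response rate inflates each class back to its sampled size, so the class weight is n_sampled:
  Bronze: 360 × 48.8 = 17,568
  Silver: 220 × 65.4 = 14388
  Gold: 360 × 66.2 = 23,832
  Platinum: 120 × 38.6 = 4632
Adjusted estimate = 60,420 / 1,060 = 57 → 57.0%.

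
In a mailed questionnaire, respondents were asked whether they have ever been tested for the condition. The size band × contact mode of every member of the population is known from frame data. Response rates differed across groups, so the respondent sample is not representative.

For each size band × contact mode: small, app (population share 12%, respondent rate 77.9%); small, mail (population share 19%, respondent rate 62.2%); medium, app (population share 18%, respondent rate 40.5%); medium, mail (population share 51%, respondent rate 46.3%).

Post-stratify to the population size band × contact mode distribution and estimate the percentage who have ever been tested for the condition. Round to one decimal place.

Each cell contributes population-share × respondent value:
  small, app: 0.12 × 77.9 = 9.348
  small, mail: 0.19 × 62.2 = 11.818
  medium, app: 0.18 × 40.5 = 7.29
  medium, mail: 0.51 × 46.3 = 23.613
Post-stratified estimate = 52.069 → 52.1%.

52.1%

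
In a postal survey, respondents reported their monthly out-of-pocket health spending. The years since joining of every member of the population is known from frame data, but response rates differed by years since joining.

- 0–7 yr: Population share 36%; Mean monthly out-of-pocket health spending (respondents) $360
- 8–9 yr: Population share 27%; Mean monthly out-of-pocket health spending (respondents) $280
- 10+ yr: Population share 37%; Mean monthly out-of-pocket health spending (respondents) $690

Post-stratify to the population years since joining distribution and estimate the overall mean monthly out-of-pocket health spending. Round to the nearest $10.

Post-stratification weights by population share, not respondent share:
  0–7 yr: 0.36 × 360 = 129.6
  8–9 yr: 0.27 × 280 = 75.6
  10+ yr: 0.37 × 690 = 255.3
Post-stratified estimate = 460.5 → $460.

$460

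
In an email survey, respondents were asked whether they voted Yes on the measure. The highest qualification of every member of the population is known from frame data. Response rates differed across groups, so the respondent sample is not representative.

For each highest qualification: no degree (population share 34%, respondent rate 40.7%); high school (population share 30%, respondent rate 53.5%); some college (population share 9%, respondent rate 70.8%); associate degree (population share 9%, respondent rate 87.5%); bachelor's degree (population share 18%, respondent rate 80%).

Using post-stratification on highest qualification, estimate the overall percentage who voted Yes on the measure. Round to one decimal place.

Post-stratification weights by population share, not respondent share:
  no degree: 0.34 × 40.7 = 13.838
  high school: 0.3 × 53.5 = 16.05
  some college: 0.09 × 70.8 = 6.372
  associate degree: 0.09 × 87.5 = 7.875
  bachelor's degree: 0.18 × 80 = 14.4
Post-stratified estimate = 58.535 → 58.5%.

58.5%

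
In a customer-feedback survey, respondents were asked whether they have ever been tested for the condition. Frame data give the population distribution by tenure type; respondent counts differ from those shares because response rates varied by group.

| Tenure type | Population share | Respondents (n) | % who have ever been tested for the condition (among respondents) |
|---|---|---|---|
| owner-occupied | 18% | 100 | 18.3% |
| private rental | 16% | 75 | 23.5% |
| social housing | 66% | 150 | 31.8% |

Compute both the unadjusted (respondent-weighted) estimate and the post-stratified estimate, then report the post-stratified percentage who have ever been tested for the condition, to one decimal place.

28.0%

Unadjusted (pooled respondent) estimate weights by respondent counts:
  (100/325)×18.3 + (75/325)×23.5 + (150/325)×31.8 = 25.7308%
Post-stratifying to population shares instead:
  0.18×18.3 + 0.16×23.5 + 0.66×31.8 = 28.042%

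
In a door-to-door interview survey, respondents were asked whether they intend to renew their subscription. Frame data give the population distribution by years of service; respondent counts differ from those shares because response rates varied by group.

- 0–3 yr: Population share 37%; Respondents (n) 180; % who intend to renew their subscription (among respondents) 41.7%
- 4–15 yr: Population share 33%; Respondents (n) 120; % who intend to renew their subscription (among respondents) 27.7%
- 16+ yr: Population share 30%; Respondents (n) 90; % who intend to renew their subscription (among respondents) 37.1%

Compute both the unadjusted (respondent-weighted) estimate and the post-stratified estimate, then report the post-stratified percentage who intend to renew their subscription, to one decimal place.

Without adjustment, the pooled respondent share is:
  (180/390)×41.7 + (120/390)×27.7 + (90/390)×37.1 = 36.3308%
Reweighting by population years of service shares:
  0.37×41.7 + 0.33×27.7 + 0.3×37.1 = 35.7%

35.7%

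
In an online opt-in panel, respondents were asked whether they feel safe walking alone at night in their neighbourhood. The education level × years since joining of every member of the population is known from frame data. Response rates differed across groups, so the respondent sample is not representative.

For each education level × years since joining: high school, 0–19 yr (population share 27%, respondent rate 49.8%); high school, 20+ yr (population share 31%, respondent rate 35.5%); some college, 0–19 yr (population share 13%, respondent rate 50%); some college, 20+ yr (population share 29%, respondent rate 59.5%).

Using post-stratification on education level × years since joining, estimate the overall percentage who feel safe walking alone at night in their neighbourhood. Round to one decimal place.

Post-stratification weights by population share, not respondent share:
  high school, 0–19 yr: 0.27 × 49.8 = 13.446
  high school, 20+ yr: 0.31 × 35.5 = 11.005
  some college, 0–19 yr: 0.13 × 50 = 6.5
  some college, 20+ yr: 0.29 × 59.5 = 17.255
Post-stratified estimate = 48.206 → 48.2%.

48.2%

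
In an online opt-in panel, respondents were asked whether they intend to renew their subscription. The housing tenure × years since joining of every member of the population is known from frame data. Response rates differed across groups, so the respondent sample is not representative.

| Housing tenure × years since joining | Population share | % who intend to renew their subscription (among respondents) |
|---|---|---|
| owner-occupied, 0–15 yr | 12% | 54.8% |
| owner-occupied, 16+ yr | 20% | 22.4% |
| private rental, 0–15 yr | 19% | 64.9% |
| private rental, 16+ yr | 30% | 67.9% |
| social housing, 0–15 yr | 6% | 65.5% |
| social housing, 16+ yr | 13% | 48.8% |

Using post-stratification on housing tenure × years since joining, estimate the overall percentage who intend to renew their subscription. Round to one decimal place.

Post-stratification weights by population share, not respondent share:
  owner-occupied, 0–15 yr: 0.12 × 54.8 = 6.576
  owner-occupied, 16+ yr: 0.2 × 22.4 = 4.48
  private rental, 0–15 yr: 0.19 × 64.9 = 12.331
  private rental, 16+ yr: 0.3 × 67.9 = 20.37
  social housing, 0–15 yr: 0.06 × 65.5 = 3.93
  social housing, 16+ yr: 0.13 × 48.8 = 6.344
Post-stratified estimate = 54.031 → 54.0%.

54.0%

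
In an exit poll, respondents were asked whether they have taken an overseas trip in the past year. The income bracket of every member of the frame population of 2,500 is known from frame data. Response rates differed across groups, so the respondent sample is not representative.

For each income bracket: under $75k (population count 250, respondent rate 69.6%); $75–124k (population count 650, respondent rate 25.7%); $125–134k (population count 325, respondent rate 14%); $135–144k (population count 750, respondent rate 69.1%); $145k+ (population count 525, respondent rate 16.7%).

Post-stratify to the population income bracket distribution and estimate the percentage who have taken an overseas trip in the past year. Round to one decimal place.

Post-stratification weights by population share, not respondent share:
  under $75k: (250/2,500) × 69.6 = 6.96
  $75–124k: (650/2,500) × 25.7 = 6.682
  $125–134k: (325/2,500) × 14 = 1.82
  $135–144k: (750/2,500) × 69.1 = 20.73
  $145k+: (525/2,500) × 16.7 = 3.507
Post-stratified estimate = 39.699 → 39.7%.

39.7%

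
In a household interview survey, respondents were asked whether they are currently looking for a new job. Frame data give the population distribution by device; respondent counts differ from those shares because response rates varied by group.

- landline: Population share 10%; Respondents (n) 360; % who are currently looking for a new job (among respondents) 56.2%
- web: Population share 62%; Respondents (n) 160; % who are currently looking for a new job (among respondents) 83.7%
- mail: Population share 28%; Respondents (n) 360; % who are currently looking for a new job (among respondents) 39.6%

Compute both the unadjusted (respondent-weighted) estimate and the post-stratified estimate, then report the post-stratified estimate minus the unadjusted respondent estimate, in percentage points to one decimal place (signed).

Unadjusted (pooled respondent) estimate weights by respondent counts:
  (360/880)×56.2 + (160/880)×83.7 + (360/880)×39.6 = 54.4091%
Post-stratified estimate weights by population shares:
  0.1×56.2 + 0.62×83.7 + 0.28×39.6 = 68.602%
Difference = 68.602 − 54.4091 = 14.1929 pp.

+14.2 percentage points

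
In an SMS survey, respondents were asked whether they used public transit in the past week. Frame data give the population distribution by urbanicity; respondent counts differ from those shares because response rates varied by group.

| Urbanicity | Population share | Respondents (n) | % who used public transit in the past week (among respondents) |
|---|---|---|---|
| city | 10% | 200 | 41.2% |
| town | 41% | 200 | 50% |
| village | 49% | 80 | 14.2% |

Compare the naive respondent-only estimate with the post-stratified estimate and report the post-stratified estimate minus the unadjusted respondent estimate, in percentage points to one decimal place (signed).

Unadjusted (pooled respondent) estimate weights by respondent counts:
  (200/480)×41.2 + (200/480)×50 + (80/480)×14.2 = 40.3667%
Post-stratified estimate weights by population shares:
  0.1×41.2 + 0.41×50 + 0.49×14.2 = 31.578%
Difference = 31.578 − 40.3667 = -8.7887 pp.

-8.8 percentage points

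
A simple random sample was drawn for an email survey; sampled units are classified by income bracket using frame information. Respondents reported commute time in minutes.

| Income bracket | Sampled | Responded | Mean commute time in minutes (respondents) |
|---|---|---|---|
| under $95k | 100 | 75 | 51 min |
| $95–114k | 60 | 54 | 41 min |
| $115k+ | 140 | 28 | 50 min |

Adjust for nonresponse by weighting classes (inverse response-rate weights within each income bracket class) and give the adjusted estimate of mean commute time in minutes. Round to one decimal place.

Response rates by class: under $95k 75/100 = 75%, $95–114k 54/60 = 90%, $115k+ 28/140 = 20%.
Inverse-response-rate weighting restores each class to its sampled count, so class totals weight by n_sampled:
  under $95k: 100 × 51 = 5100
  $95–114k: 60 × 41 = 2460
  $115k+: 140 × 50 = 7000
Adjusted estimate = 14,560 / 300 = 48.5333 → 48.5.

48.5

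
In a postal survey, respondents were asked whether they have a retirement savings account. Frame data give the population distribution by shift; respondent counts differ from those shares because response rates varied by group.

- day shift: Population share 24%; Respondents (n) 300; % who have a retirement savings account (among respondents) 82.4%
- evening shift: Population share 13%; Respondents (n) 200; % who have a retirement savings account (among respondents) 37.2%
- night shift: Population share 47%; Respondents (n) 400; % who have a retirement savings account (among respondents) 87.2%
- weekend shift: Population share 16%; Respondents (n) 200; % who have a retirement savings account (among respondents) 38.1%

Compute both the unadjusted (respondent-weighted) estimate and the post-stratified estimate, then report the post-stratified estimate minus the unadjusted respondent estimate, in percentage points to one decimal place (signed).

+3.8 percentage points

Naive respondent-only estimate (weights = respondent counts):
  (300/1100)×82.4 + (200/1100)×37.2 + (400/1100)×87.2 + (200/1100)×38.1 = 67.8727%
Reweighting by population shift shares:
  0.24×82.4 + 0.13×37.2 + 0.47×87.2 + 0.16×38.1 = 71.692%
Difference = 71.692 − 67.8727 = 3.8193 pp.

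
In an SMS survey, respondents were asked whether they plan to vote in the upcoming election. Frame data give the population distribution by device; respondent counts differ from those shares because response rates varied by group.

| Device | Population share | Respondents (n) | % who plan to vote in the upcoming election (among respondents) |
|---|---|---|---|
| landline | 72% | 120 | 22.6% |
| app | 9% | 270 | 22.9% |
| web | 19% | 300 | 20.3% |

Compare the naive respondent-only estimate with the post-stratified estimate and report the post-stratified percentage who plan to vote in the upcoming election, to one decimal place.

Without adjustment, the pooled respondent share is:
  (120/690)×22.6 + (270/690)×22.9 + (300/690)×20.3 = 21.7174%
Post-stratified estimate weights by population shares:
  0.72×22.6 + 0.09×22.9 + 0.19×20.3 = 22.19%

22.2%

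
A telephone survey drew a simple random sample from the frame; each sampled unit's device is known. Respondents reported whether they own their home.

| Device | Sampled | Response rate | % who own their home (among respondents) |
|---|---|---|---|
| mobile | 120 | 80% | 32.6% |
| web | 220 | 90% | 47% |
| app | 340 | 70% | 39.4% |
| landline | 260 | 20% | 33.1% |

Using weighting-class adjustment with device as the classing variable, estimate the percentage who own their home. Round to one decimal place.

38.6%

Weighting each respondent by the inverse class response rate inflates each class back to its sampled size, so the class weight is n_sampled:
  mobile: 120 × 32.6 = 3912
  web: 220 × 47 = 10,340
  app: 340 × 39.4 = 13,396
  landline: 260 × 33.1 = 8606
Adjusted estimate = 36,254 / 940 = 38.5681 → 38.6%.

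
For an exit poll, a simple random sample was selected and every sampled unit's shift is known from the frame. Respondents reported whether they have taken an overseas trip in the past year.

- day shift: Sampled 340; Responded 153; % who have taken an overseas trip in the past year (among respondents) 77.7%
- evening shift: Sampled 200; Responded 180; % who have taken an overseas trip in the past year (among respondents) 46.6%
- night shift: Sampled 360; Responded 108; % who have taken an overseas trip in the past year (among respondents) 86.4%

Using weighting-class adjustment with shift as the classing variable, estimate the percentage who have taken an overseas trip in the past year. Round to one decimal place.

74.3%

Class response rates: day shift 153/340 = 45%, evening shift 180/200 = 90%, night shift 108/360 = 30%.
Inverse-response-rate weighting restores each class to its sampled count, so class totals weight by n_sampled:
  day shift: 340 × 77.7 = 26,418
  evening shift: 200 × 46.6 = 9320
  night shift: 360 × 86.4 = 31104
Adjusted estimate = 66,842 / 900 = 74.2689 → 74.3%.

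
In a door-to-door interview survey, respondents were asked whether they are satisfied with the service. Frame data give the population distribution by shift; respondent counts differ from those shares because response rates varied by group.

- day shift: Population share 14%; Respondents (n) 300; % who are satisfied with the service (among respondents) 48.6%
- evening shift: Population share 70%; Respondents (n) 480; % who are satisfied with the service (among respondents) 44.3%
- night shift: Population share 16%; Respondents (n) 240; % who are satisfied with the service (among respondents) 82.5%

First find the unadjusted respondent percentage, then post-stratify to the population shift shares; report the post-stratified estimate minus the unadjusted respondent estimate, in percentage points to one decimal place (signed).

Naive respondent-only estimate (weights = respondent counts):
  (300/1020)×48.6 + (480/1020)×44.3 + (240/1020)×82.5 = 54.5529%
Post-stratified estimate weights by population shares:
  0.14×48.6 + 0.7×44.3 + 0.16×82.5 = 51.014%
Difference = 51.014 − 54.5529 = -3.5389 pp.

-3.5 percentage points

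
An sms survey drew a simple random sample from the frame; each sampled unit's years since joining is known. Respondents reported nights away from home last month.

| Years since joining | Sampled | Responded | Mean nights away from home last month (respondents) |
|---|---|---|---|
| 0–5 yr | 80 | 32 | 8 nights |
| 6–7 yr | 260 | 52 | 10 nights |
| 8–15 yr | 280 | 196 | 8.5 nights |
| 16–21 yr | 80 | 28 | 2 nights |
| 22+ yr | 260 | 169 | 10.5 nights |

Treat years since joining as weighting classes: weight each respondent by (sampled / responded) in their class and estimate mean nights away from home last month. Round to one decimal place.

Response rates by class: 0–5 yr 32/80 = 40%, 6–7 yr 52/260 = 20%, 8–15 yr 196/280 = 70%, 16–21 yr 28/80 = 35%, 22+ yr 169/260 = 65%.
Weighting each respondent by the inverse class response rate inflates each class back to its sampled size, so the class weight is n_sampled:
  0–5 yr: 80 × 8 = 640
  6–7 yr: 260 × 10 = 2600
  8–15 yr: 280 × 8.5 = 2380
  16–21 yr: 80 × 2 = 160
  22+ yr: 260 × 10.5 = 2730
Adjusted estimate = 8510 / 960 = 8.86458 → 8.9.

8.9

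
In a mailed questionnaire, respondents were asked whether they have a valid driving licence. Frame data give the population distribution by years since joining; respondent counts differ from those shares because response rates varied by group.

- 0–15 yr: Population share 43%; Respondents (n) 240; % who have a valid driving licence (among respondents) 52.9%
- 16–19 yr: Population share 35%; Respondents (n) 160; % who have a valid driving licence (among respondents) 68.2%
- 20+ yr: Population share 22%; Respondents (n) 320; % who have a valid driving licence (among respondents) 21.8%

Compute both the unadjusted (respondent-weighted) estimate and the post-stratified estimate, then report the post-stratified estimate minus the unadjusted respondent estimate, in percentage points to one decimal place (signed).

+8.9 percentage points

Unadjusted (pooled respondent) estimate weights by respondent counts:
  (240/720)×52.9 + (160/720)×68.2 + (320/720)×21.8 = 42.4778%
Post-stratifying to population shares instead:
  0.43×52.9 + 0.35×68.2 + 0.22×21.8 = 51.413%
Difference = 51.413 − 42.4778 = 8.9352 pp.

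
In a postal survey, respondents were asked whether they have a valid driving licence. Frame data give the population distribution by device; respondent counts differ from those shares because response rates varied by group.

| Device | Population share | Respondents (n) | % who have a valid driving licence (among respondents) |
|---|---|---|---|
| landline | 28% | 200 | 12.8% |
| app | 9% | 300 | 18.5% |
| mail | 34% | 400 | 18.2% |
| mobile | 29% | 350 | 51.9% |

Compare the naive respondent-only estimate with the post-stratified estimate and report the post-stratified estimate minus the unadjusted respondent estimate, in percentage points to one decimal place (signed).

Unadjusted (pooled respondent) estimate weights by respondent counts:
  (200/1250)×12.8 + (300/1250)×18.5 + (400/1250)×18.2 + (350/1250)×51.9 = 26.844%
Post-stratified estimate weights by population shares:
  0.28×12.8 + 0.09×18.5 + 0.34×18.2 + 0.29×51.9 = 26.488%
Difference = 26.488 − 26.844 = -0.356 pp.

-0.4 percentage points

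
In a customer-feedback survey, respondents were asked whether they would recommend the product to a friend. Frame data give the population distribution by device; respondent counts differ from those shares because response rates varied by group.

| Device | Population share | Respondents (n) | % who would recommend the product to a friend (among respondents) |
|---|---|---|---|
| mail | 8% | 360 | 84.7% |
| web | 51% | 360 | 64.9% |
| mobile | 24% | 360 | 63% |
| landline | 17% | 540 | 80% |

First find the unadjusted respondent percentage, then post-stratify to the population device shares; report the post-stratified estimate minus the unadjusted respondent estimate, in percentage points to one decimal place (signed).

-5.3 percentage points

Unadjusted (pooled respondent) estimate weights by respondent counts:
  (360/1620)×84.7 + (360/1620)×64.9 + (360/1620)×63 + (540/1620)×80 = 73.9111%
Post-stratified estimate weights by population shares:
  0.08×84.7 + 0.51×64.9 + 0.24×63 + 0.17×80 = 68.595%
Difference = 68.595 − 73.9111 = -5.3161 pp.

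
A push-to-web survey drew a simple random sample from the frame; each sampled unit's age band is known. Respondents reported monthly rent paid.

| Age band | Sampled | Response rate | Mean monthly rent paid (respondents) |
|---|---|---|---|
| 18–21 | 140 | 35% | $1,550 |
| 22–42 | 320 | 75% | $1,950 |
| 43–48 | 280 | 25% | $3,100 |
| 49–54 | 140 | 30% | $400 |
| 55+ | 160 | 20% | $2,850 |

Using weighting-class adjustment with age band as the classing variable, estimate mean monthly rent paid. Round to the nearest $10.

$2,140

Inverse-response-rate weighting restores each class to its sampled count, so class totals weight by n_sampled:
  18–21: 140 × 1550 = 217,000
  22–42: 320 × 1950 = 624,000
  43–48: 280 × 3100 = 868,000
  49–54: 140 × 400 = 56,000
  55+: 160 × 2850 = 456,000
Adjusted estimate = 2,221,000 / 1,040 = 2135.58 → $2,140.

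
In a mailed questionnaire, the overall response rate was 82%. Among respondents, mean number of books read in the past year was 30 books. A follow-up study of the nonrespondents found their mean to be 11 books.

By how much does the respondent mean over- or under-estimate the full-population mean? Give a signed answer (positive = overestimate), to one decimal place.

Nonresponse fraction = 1 − 0.82 = 0.18.
Bias = (nonresponse fraction) × (respondent mean − nonrespondent mean)
     = 0.18 × (30 − 11) = 0.18 × 19 = 3.42.

+3.4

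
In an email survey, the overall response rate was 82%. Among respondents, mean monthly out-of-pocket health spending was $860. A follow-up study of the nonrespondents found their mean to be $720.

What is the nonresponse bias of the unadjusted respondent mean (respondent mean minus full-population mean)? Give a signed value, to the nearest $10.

+$30

Nonresponse fraction = 1 − 0.82 = 0.18.
Bias = (nonresponse fraction) × (respondent mean − nonrespondent mean)
     = 0.18 × (860 − 720) = 0.18 × 140 = 25.2.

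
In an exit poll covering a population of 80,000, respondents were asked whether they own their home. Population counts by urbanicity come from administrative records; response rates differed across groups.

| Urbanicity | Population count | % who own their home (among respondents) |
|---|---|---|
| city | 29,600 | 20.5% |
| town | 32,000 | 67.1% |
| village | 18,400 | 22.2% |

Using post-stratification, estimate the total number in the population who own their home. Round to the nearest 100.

31,600

Each cell contributes its population count × the respondent rate:
  city: 29,600 × 20.5% = 6068
  town: 32,000 × 67.1% = 21,472
  village: 18,400 × 22.2% = 4084.8
Estimated total = 31624.8 → 31,600.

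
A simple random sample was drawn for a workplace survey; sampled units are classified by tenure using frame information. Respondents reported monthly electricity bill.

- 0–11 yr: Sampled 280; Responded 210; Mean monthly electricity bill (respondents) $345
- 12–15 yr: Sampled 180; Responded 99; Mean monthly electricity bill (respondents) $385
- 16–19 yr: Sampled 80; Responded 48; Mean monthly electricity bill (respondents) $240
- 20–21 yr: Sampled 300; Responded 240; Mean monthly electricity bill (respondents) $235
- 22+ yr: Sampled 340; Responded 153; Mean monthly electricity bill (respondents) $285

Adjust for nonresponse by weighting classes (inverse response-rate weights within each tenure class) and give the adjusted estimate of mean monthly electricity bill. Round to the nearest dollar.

$299

Class response rates: 0–11 yr 210/280 = 75%, 12–15 yr 99/180 = 55%, 16–19 yr 48/80 = 60%, 20–21 yr 240/300 = 80%, 22+ yr 153/340 = 45%.
Each respondent's weight = sampled/responded in their class; summing within a class gives n_sampled, so:
  0–11 yr: 280 × 345 = 96,600
  12–15 yr: 180 × 385 = 69,300
  16–19 yr: 80 × 240 = 19,200
  20–21 yr: 300 × 235 = 70,500
  22+ yr: 340 × 285 = 96,900
Adjusted estimate = 352,500 / 1,180 = 298.729 → $299.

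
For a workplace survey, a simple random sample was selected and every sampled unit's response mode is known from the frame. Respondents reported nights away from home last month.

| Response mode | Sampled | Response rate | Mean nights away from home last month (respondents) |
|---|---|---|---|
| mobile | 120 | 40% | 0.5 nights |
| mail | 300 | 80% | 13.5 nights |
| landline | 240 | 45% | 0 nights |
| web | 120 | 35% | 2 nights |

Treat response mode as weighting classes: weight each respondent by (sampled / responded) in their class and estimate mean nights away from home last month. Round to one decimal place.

Each respondent's weight = sampled/responded in their class; summing within a class gives n_sampled, so:
  mobile: 120 × 0.5 = 60
  mail: 300 × 13.5 = 4050
  landline: 240 × 0 = 0
  web: 120 × 2 = 240
Adjusted estimate = 4350 / 780 = 5.57692 → 5.6.

5.6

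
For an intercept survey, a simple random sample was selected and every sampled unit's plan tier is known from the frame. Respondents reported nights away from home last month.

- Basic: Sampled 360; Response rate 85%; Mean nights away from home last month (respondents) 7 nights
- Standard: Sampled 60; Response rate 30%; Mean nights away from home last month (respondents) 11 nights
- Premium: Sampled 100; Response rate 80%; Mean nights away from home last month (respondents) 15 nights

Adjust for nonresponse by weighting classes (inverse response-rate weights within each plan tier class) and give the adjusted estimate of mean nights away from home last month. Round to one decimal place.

9.0

Inverse-response-rate weighting restores each class to its sampled count, so class totals weight by n_sampled:
  Basic: 360 × 7 = 2520
  Standard: 60 × 11 = 660
  Premium: 100 × 15 = 1500
Adjusted estimate = 4680 / 520 = 9 → 9.0.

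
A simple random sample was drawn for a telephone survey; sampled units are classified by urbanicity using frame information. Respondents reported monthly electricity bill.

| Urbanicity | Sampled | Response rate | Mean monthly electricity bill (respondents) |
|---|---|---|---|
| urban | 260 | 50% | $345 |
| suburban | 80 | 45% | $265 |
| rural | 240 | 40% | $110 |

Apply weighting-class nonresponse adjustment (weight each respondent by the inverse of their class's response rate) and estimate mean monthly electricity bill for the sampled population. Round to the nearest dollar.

$237

Inverse-response-rate weighting restores each class to its sampled count, so class totals weight by n_sampled:
  urban: 260 × 345 = 89,700
  suburban: 80 × 265 = 21,200
  rural: 240 × 110 = 26,400
Adjusted estimate = 137,300 / 580 = 236.724 → $237.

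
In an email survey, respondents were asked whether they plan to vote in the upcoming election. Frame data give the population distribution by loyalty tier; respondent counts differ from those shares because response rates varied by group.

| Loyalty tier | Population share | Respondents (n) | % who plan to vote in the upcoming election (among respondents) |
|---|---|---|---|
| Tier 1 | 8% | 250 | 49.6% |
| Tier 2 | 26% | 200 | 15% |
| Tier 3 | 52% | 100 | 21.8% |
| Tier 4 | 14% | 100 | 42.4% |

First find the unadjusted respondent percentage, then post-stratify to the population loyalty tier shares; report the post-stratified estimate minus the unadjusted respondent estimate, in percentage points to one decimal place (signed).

Naive respondent-only estimate (weights = respondent counts):
  (250/650)×49.6 + (200/650)×15 + (100/650)×21.8 + (100/650)×42.4 = 33.5692%
Post-stratified estimate weights by population shares:
  0.08×49.6 + 0.26×15 + 0.52×21.8 + 0.14×42.4 = 25.14%
Difference = 25.14 − 33.5692 = -8.4292 pp.

-8.4 percentage points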